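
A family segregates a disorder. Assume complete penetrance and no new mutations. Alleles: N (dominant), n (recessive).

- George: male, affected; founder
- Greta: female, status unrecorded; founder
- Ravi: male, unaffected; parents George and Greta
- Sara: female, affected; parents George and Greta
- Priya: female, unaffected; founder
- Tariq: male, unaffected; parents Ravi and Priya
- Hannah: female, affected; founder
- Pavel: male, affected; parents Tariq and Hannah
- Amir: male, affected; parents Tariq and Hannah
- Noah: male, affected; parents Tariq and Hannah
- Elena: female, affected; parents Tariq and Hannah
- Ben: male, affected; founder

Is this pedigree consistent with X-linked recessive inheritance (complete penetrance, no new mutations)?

Under X-linked recessive, Elena (affected, female) cannot arise from Tariq (unaffected) × Hannah (affected).

No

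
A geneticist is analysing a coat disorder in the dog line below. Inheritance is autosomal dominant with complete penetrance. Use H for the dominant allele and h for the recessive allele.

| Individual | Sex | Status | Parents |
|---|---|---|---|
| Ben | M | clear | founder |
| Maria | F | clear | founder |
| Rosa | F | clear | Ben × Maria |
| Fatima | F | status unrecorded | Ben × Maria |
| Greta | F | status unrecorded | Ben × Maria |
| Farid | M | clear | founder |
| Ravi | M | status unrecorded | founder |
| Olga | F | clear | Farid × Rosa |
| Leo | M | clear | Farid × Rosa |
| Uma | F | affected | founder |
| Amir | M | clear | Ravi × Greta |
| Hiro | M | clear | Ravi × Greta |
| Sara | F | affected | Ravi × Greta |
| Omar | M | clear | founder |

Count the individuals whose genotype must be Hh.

Obligate heterozygotes: Ravi passed H to Sara (Hh, whose h came from Greta) and passed h to Amir (hh), so Ravi is Hh; Sara is affected so carries H and received h from Greta (hh), so Sara is Hh.
Every other individual is either homozygous by phenotype or has at least one consistent homozygous assignment, so the count is 2.

2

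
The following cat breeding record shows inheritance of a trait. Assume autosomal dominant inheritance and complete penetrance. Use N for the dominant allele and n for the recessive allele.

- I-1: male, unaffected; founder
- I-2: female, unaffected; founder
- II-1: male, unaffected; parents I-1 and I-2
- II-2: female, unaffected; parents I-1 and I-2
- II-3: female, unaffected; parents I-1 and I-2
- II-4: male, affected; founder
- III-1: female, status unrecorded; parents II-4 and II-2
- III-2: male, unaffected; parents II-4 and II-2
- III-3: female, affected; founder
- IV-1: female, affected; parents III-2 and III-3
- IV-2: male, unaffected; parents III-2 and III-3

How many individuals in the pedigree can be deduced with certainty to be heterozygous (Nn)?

Obligate heterozygotes: II-4 is affected so carries N and passed n to III-2 (nn), so II-4 is Nn; III-3 is affected so carries N and passed n to IV-2 (nn), so III-3 is Nn; IV-1 is affected so carries N and received n from III-2 (nn), so IV-1 is Nn.
Every other individual is either homozygous by phenotype or has at least one consistent homozygous assignment, so the count is 3.

3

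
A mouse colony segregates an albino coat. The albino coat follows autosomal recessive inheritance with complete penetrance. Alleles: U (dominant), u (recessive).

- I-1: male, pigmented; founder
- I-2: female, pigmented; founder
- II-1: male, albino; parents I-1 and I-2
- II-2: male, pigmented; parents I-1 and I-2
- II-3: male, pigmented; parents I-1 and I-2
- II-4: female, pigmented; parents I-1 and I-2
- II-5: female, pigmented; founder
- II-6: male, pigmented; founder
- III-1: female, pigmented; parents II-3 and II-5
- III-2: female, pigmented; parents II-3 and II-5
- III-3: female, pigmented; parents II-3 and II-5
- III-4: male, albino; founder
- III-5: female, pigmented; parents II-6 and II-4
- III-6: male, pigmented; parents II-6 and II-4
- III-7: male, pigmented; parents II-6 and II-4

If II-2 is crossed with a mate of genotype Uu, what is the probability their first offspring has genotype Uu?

1/2

I-1 is pigmented so carries U and passed u to II-1 (uu), so I-1 is Uu.
I-2 is pigmented so carries U and passed u to II-1 (uu), so I-2 is Uu.
II-2 is a pigmented offspring of I-1 (Uu) × I-2 (Uu), whose cross gives 1/4 UU : 1/2 Uu : 1/4 uu; conditioning on being pigmented, II-2 is UU with probability 1/3, Uu with probability 2/3.
Summing over parental genotype combinations, P(offspring has genotype Uu) = 1/3·1/2 + 2/3·1/2 = 1/2.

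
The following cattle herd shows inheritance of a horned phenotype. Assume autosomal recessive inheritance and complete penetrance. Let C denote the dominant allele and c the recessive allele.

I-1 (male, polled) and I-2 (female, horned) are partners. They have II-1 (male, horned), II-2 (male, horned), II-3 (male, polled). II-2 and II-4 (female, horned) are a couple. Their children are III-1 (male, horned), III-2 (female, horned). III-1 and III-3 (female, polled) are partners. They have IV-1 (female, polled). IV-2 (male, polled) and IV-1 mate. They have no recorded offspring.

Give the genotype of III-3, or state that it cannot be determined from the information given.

III-3's phenotype allows CC or Cc, and no parent or child forces a single allele at both positions; consistent genotype assignments exist with III-3 as CC or Cc.

cannot be determined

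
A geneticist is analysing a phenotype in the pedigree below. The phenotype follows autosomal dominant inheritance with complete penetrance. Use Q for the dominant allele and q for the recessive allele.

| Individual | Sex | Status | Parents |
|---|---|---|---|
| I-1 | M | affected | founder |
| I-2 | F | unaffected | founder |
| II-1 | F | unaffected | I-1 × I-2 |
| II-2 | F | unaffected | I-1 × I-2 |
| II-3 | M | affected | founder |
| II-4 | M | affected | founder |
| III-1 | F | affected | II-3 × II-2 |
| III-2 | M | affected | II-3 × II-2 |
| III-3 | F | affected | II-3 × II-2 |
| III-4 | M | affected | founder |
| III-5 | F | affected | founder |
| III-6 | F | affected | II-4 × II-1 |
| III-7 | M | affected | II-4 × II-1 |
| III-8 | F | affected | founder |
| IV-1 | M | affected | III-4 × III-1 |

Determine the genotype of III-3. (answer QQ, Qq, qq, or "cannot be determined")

From phenotype alone, III-3 is QQ or Qq.
III-3 is affected so carries Q and received q from II-2 (qq), so III-3 is Qq.

Qq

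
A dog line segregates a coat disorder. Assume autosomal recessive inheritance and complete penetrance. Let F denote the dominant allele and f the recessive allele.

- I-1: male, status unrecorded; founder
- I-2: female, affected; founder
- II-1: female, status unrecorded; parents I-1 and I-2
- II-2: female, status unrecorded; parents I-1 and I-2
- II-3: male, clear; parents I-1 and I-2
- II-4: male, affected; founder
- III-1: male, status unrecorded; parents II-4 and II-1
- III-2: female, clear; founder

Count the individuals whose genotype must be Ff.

Obligate heterozygotes: II-3 is clear so carries F and received f from I-2 (ff), so II-3 is Ff.
Every other individual is either homozygous by phenotype or has at least one consistent homozygous assignment, so the count is 1.

1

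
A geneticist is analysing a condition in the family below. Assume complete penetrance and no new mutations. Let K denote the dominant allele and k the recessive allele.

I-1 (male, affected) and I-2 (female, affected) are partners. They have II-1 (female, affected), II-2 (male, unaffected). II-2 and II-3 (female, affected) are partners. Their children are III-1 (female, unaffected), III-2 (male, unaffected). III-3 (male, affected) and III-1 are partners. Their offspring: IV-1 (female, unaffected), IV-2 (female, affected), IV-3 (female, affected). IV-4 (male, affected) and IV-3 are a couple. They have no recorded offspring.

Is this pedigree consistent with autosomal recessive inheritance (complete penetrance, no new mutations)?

No

Under autosomal recessive, II-2 (unaffected, male) cannot arise from I-1 (affected) × I-2 (affected).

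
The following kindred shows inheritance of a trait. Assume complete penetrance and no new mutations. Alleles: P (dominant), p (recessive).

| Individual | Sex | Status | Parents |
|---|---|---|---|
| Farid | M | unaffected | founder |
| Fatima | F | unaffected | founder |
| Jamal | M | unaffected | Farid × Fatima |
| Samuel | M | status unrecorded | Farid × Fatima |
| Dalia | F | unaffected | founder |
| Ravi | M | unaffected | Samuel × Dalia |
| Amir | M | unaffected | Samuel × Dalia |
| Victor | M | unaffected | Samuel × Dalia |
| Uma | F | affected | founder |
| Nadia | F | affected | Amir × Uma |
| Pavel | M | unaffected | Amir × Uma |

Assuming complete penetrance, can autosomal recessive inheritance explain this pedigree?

A consistent assignment under autosomal recessive exists: Farid PP, Fatima PP, Jamal PP, Samuel PP, Dalia Pp, Ravi PP, Amir Pp, Victor PP, Uma pp, Nadia pp, Pavel Pp.
In this assignment every recorded phenotype matches its genotype and every non-founder's genotype is obtainable from its parents' genotypes, so the pedigree is consistent.

Yes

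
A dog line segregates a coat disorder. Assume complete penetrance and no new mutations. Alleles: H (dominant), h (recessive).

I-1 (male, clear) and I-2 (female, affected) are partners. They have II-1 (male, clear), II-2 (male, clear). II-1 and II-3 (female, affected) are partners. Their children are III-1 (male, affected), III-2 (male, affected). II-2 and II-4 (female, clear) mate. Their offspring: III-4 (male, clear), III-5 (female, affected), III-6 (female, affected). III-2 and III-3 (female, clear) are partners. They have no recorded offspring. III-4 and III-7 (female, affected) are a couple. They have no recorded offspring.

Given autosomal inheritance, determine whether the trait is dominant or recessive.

II-2 and II-4 are both clear yet have an affected child III-5. Under dominance, an affected child requires at least one affected parent, so the trait cannot be dominant.

recessive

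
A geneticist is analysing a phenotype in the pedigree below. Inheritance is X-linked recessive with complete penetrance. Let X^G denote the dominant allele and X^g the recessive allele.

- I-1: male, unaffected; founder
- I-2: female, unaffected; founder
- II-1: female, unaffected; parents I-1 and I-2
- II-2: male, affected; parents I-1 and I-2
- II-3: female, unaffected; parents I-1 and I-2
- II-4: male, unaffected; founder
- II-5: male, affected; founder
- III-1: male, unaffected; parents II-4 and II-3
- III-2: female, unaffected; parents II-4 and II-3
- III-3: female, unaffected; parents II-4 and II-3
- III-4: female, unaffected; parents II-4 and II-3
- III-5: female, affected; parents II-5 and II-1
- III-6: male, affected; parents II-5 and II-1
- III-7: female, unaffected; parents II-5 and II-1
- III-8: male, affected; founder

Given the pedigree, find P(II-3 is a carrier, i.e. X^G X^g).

1/3

I-1 is unaffected, so I-1 is X^G Y.
I-2 is unaffected so carries G and passed g to II-1 (X^G X^g, whose G came from I-1), so I-2 is X^G X^g.
Their cross gives offspring ratios 1/2 X^G X^G : 1/2 X^G X^g. Conditioning on II-3 being unaffected, P(X^G X^g) = 1/2 / 1 = 1/2 before taking II-3's own offspring into account.
II-4 is unaffected, so II-4 is X^G Y.
Now use II-3's offspring. Probability of each recorded status — unaffected son III-1: 1/2 if II-3 is X^G X^g, 1 if X^G X^G. (III-2, III-3, III-4: equally likely either way, so uninformative.)
Bayes: P(X^G X^g) = 1/2·1/2 / (1/2·1/2 + 1/2·1) = 1/3.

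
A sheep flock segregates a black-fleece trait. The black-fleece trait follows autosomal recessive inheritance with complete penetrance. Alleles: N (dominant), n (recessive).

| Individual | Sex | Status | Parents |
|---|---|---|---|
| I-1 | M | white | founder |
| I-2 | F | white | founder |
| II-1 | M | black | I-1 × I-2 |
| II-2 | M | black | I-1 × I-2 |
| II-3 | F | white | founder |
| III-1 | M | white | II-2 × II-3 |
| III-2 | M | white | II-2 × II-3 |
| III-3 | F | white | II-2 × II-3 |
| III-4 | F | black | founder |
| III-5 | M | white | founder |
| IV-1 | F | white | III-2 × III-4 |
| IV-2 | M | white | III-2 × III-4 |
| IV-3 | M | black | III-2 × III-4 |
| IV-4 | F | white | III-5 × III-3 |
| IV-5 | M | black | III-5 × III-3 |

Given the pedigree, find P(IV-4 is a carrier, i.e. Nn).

III-5 is white so carries N and passed n to IV-5 (nn), so III-5 is Nn.
III-3 is white so carries N and received n from II-2 (nn), so III-3 is Nn.
Their cross gives offspring ratios 1/4 NN : 1/2 Nn : 1/4 nn. Conditioning on IV-4 being white, P(Nn) = 1/2 / 3/4 = 2/3.

2/3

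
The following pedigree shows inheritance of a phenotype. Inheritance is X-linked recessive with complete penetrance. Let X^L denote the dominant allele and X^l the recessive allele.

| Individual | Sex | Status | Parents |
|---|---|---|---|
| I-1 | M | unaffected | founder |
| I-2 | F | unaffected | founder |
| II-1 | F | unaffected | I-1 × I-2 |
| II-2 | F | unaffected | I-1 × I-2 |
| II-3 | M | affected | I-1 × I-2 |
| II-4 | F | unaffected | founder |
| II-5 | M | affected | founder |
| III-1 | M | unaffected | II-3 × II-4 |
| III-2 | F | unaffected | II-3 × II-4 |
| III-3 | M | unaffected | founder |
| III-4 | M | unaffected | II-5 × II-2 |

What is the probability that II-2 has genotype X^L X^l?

1/3

I-1 is unaffected, so I-1 is X^L Y.
I-2 is unaffected so carries L and passed l to II-3 (X^l Y), so I-2 is X^L X^l.
Their cross gives offspring ratios 1/2 X^L X^L : 1/2 X^L X^l. Conditioning on II-2 being unaffected, P(X^L X^l) = 1/2 / 1 = 1/2 before taking II-2's own offspring into account.
II-5 is affected, so II-5 is X^l Y.
Now use II-2's offspring. Probability of each recorded status — unaffected son III-4: 1/2 if II-2 is X^L X^l, 1 if X^L X^L.
Bayes: P(X^L X^l) = 1/2·1/2 / (1/2·1/2 + 1/2·1) = 1/3.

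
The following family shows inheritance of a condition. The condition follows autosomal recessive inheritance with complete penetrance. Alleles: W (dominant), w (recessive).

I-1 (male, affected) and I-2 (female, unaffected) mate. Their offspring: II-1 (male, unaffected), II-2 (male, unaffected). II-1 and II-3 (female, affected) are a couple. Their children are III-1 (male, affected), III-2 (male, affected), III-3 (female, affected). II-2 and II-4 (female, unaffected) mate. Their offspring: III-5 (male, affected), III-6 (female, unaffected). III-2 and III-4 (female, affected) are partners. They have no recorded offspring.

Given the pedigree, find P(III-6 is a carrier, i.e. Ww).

2/3

II-2 is unaffected so carries W and received w from I-1 (ww), so II-2 is Ww.
II-4 is unaffected so carries W and passed w to III-5 (ww), so II-4 is Ww.
Their cross gives offspring ratios 1/4 WW : 1/2 Ww : 1/4 ww. Conditioning on III-6 being unaffected, P(Ww) = 1/2 / 3/4 = 2/3.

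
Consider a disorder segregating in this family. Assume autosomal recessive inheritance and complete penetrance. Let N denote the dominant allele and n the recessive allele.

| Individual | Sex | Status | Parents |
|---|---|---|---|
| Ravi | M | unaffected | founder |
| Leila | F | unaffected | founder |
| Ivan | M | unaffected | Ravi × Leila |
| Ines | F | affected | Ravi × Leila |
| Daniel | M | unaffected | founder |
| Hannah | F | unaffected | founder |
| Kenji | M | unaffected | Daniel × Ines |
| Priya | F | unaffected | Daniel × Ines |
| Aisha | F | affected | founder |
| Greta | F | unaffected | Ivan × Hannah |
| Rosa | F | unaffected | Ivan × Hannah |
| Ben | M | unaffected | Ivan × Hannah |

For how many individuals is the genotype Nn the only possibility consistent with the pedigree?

Obligate heterozygotes: Ravi is unaffected so carries N and passed n to Ines (nn), so Ravi is Nn; Leila is unaffected so carries N and passed n to Ines (nn), so Leila is Nn; Kenji is unaffected so carries N and received n from Ines (nn), so Kenji is Nn; Priya is unaffected so carries N and received n from Ines (nn), so Priya is Nn.
Every other individual is either homozygous by phenotype or has at least one consistent homozygous assignment, so the count is 4.

4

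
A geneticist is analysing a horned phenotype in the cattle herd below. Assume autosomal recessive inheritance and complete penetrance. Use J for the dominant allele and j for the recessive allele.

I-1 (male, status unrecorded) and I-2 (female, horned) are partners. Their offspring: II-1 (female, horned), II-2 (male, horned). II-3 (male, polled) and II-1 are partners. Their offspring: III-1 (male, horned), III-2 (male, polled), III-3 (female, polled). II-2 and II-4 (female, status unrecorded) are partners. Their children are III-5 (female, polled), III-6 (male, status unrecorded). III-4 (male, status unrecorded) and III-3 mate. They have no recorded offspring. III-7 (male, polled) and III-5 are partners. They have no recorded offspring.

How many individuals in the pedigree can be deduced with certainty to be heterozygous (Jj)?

4

Obligate heterozygotes: II-3 is polled so carries J and passed j to III-1 (jj), so II-3 is Jj; III-2 is polled so carries J and received j from II-1 (jj), so III-2 is Jj; III-3 is polled so carries J and received j from II-1 (jj), so III-3 is Jj; III-5 is polled so carries J and received j from II-2 (jj), so III-5 is Jj.
Every other individual is either homozygous by phenotype or has at least one consistent homozygous assignment, so the count is 4.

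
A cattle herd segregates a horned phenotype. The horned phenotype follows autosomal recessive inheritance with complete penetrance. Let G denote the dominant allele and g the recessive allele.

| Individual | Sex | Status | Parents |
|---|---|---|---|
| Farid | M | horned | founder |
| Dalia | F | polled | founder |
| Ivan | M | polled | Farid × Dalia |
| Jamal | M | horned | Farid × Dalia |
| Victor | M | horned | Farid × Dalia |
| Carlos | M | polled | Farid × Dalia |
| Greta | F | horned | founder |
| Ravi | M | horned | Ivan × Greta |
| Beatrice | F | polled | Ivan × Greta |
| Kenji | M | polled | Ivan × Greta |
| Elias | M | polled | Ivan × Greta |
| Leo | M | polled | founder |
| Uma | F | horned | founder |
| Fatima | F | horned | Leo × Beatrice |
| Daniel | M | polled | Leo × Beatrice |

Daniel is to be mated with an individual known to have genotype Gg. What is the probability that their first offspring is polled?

5/6

Leo is polled so carries G and passed g to Fatima (gg), so Leo is Gg.
Beatrice is polled so carries G and received g from Greta (gg), so Beatrice is Gg.
Daniel is a polled offspring of Leo (Gg) × Beatrice (Gg), whose cross gives 1/4 GG : 1/2 Gg : 1/4 gg; conditioning on being polled, Daniel is GG with probability 1/3, Gg with probability 2/3.
Summing over parental genotype combinations, P(offspring is polled) = 1/3·1 + 2/3·3/4 = 5/6.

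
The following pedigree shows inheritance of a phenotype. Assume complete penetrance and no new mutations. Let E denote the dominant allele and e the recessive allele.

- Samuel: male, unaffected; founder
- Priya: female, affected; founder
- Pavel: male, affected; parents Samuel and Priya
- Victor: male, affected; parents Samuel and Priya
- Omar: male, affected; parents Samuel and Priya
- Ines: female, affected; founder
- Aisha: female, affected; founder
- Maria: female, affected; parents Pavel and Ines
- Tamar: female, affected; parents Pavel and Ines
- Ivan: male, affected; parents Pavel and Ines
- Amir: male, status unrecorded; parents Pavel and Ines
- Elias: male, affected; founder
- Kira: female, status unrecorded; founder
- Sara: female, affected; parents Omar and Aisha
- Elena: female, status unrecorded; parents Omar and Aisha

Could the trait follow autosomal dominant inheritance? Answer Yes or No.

Yes

A consistent assignment under autosomal dominant exists: Samuel ee, Priya EE, Pavel Ee, Victor Ee, Omar Ee, Ines EE, Aisha EE, Maria EE, Tamar EE, Ivan EE, Amir EE, Elias EE, Kira EE, Sara EE, Elena EE.
In this assignment every recorded phenotype matches its genotype and every non-founder's genotype is obtainable from its parents' genotypes, so the pedigree is consistent.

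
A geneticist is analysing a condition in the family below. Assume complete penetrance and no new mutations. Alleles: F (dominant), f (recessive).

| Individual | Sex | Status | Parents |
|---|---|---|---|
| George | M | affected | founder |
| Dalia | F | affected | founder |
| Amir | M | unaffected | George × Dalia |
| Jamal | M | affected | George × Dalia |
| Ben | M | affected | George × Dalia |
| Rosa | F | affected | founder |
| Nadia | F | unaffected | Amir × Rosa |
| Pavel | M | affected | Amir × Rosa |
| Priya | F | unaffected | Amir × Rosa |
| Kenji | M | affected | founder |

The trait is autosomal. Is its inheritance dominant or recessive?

dominant

George and Dalia are both affected yet have an unaffected child Amir. Under a recessive model two affected parents are homozygous and every child would be affected, so the trait cannot be recessive.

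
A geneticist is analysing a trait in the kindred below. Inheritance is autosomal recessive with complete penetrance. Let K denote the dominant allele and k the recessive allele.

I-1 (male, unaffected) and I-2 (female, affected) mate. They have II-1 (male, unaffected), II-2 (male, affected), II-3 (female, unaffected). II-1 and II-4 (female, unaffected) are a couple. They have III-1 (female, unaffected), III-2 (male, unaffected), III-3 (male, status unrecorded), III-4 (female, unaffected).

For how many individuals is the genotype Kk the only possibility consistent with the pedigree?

Obligate heterozygotes: I-1 is unaffected so carries K and passed k to II-2 (kk), so I-1 is Kk; II-1 is unaffected so carries K and received k from I-2 (kk), so II-1 is Kk; II-3 is unaffected so carries K and received k from I-2 (kk), so II-3 is Kk.
Every other individual is either homozygous by phenotype or has at least one consistent homozygous assignment, so the count is 3.

3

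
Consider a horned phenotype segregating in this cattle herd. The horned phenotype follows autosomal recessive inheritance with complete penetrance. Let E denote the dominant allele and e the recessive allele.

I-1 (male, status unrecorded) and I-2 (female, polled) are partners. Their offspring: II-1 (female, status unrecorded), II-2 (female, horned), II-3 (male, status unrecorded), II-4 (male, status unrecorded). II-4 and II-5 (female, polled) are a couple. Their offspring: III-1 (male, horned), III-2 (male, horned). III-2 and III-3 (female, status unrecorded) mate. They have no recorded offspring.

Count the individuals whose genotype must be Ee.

Obligate heterozygotes: I-2 is polled so carries E and passed e to II-2 (ee), so I-2 is Ee; II-5 is polled so carries E and passed e to III-1 (ee), so II-5 is Ee.
Every other individual is either homozygous by phenotype or has at least one consistent homozygous assignment, so the count is 2.

2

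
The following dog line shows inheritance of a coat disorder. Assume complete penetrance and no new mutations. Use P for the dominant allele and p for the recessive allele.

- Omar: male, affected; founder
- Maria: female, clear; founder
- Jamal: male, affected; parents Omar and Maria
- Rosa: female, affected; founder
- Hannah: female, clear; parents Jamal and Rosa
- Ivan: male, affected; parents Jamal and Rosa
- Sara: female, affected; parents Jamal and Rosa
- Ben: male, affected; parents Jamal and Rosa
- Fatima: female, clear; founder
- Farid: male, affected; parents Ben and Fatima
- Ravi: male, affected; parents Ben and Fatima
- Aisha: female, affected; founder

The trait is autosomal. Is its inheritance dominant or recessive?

dominant

Jamal and Rosa are both affected yet have a clear child Hannah. Under a recessive model two affected parents are homozygous and every child would be affected, so the trait cannot be recessive.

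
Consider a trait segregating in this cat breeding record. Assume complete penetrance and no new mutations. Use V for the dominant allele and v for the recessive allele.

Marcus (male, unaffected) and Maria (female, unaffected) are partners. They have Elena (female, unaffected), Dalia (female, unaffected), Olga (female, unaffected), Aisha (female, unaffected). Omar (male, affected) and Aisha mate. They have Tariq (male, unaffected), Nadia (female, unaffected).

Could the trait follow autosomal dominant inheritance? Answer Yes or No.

Yes

A consistent assignment under autosomal dominant exists: Marcus vv, Maria vv, Elena vv, Dalia vv, Olga vv, Aisha vv, Omar Vv, Tariq vv, Nadia vv.
In this assignment every recorded phenotype matches its genotype and every non-founder's genotype is obtainable from its parents' genotypes, so the pedigree is consistent.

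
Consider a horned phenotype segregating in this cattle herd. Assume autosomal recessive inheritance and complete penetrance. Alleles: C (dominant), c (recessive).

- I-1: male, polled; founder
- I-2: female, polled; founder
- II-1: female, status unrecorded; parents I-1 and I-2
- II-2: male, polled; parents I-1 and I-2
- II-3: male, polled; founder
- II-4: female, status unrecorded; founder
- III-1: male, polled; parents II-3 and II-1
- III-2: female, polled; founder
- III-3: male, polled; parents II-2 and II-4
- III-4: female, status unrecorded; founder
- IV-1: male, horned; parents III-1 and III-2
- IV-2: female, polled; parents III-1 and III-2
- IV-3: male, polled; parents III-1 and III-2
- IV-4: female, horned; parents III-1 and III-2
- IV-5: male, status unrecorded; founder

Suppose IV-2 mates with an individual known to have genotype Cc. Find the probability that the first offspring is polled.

III-1 is polled so carries C and passed c to IV-1 (cc), so III-1 is Cc.
III-2 is polled so carries C and passed c to IV-1 (cc), so III-2 is Cc.
IV-2 is a polled offspring of III-1 (Cc) × III-2 (Cc), whose cross gives 1/4 CC : 1/2 Cc : 1/4 cc; conditioning on being polled, IV-2 is CC with probability 1/3, Cc with probability 2/3.
Summing over parental genotype combinations, P(offspring is polled) = 1/3·1 + 2/3·3/4 = 5/6.

5/6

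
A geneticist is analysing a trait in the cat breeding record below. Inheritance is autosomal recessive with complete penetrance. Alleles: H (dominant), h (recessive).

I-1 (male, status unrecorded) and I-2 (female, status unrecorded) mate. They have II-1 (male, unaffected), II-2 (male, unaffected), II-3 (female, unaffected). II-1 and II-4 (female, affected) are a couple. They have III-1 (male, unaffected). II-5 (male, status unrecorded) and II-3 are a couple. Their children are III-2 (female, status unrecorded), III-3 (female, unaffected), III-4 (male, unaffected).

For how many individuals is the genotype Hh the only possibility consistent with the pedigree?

Obligate heterozygotes: III-1 is unaffected so carries H and received h from II-4 (hh), so III-1 is Hh.
Every other individual is either homozygous by phenotype or has at least one consistent homozygous assignment, so the count is 1.

1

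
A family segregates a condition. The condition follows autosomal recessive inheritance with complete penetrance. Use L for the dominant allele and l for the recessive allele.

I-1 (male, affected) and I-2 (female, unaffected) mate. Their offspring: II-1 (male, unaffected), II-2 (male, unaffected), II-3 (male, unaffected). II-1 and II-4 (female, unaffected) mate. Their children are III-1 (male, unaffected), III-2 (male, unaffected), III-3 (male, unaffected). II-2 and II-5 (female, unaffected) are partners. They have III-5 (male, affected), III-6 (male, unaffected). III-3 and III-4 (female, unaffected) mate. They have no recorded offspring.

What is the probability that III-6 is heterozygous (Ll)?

2/3

II-2 is unaffected so carries L and received l from I-1 (ll), so II-2 is Ll.
II-5 is unaffected so carries L and passed l to III-5 (ll), so II-5 is Ll.
Their cross gives offspring ratios 1/4 LL : 1/2 Ll : 1/4 ll. Conditioning on III-6 being unaffected, P(Ll) = 1/2 / 3/4 = 2/3.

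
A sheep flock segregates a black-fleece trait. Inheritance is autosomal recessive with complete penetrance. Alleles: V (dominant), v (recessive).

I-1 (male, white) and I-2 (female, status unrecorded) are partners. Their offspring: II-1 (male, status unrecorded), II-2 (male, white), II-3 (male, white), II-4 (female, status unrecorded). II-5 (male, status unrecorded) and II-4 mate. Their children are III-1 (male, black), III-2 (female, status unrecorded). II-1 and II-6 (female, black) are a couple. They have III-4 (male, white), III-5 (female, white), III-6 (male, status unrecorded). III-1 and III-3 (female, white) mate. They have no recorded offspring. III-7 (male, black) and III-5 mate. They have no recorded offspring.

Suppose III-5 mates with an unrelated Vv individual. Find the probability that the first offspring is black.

III-5 is white so carries V and received v from II-6 (vv), so III-5 is Vv.
The cross gives 1/4 VV : 1/2 Vv : 1/4 vv, so P(offspring is black) = 1/4.

1/4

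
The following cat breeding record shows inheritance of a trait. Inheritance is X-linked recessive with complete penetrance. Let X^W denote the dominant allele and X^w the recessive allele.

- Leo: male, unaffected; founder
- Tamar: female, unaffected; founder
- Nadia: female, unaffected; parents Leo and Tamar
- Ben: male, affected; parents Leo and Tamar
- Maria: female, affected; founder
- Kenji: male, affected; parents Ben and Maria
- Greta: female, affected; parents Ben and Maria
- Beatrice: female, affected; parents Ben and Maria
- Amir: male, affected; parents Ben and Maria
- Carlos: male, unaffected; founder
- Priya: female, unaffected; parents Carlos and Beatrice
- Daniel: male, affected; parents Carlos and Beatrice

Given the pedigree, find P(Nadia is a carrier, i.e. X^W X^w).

Leo is unaffected, so Leo is X^W Y.
Tamar is unaffected so carries W and passed w to Ben (X^w Y), so Tamar is X^W X^w.
Their cross gives offspring ratios 1/2 X^W X^W : 1/2 X^W X^w. Conditioning on Nadia being unaffected, P(X^W X^w) = 1/2 / 1 = 1/2.

1/2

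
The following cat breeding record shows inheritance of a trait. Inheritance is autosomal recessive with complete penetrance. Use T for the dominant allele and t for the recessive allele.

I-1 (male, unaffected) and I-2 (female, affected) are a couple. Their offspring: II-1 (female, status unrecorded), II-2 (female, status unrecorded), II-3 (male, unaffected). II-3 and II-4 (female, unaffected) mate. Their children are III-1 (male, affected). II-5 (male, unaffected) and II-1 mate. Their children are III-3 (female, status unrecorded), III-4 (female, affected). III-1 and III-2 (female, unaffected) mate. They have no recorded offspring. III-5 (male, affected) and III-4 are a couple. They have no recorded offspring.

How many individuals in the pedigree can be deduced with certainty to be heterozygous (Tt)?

Obligate heterozygotes: II-3 is unaffected so carries T and received t from I-2 (tt), so II-3 is Tt; II-4 is unaffected so carries T and passed t to III-1 (tt), so II-4 is Tt; II-5 is unaffected so carries T and passed t to III-4 (tt), so II-5 is Tt.
Every other individual is either homozygous by phenotype or has at least one consistent homozygous assignment, so the count is 3.

3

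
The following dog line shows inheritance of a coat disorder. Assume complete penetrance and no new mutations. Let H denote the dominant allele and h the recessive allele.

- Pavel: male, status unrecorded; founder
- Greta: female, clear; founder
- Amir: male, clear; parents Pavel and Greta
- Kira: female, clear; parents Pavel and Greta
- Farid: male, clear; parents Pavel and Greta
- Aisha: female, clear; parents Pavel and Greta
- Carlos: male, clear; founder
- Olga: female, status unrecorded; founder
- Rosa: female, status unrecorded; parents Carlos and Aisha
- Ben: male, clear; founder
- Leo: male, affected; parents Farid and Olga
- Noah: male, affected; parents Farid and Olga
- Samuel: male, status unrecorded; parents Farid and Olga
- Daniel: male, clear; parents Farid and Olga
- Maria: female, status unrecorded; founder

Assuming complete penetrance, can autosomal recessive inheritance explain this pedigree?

Yes

A consistent assignment under autosomal recessive exists: Pavel HH, Greta Hh, Amir HH, Kira HH, Farid Hh, Aisha HH, Carlos HH, Olga Hh, Rosa HH, Ben HH, Leo hh, Noah hh, Samuel HH, Daniel HH, Maria HH.
In this assignment every recorded phenotype matches its genotype and every non-founder's genotype is obtainable from its parents' genotypes, so the pedigree is consistent.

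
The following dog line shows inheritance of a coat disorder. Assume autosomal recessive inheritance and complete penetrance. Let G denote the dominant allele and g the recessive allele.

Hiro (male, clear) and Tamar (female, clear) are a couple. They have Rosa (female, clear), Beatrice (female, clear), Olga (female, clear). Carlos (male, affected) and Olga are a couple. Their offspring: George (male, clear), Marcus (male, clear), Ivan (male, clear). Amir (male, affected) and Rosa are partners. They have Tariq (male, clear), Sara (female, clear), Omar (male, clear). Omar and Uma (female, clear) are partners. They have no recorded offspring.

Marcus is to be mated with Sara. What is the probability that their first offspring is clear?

Marcus is clear so carries G and received g from Carlos (gg), so Marcus is Gg.
Sara is clear so carries G and received g from Amir (gg), so Sara is Gg.
The cross gives 1/4 GG : 1/2 Gg : 1/4 gg, so P(offspring is clear) = 3/4.

3/4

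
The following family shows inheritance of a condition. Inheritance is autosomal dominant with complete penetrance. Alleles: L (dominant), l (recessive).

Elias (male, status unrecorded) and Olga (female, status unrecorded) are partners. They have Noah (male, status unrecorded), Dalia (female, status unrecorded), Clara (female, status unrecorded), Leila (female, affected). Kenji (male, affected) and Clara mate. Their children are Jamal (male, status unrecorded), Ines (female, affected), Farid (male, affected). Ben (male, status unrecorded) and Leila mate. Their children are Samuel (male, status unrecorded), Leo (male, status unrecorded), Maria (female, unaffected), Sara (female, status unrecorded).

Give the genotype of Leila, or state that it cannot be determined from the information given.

From phenotype alone, Leila is LL or Ll.
Leila is affected so carries L and passed l to Maria (ll), so Leila is Ll.

Ll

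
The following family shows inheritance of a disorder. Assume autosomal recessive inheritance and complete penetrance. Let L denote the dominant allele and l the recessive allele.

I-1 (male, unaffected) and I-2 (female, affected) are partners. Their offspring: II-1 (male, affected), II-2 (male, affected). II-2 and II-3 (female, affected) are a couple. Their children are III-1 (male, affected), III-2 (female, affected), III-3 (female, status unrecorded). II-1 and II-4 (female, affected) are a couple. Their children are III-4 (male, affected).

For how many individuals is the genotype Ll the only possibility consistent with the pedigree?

Obligate heterozygotes: I-1 is unaffected so carries L and passed l to II-1 (ll), so I-1 is Ll.
Every other individual is either homozygous by phenotype or has at least one consistent homozygous assignment, so the count is 1.

1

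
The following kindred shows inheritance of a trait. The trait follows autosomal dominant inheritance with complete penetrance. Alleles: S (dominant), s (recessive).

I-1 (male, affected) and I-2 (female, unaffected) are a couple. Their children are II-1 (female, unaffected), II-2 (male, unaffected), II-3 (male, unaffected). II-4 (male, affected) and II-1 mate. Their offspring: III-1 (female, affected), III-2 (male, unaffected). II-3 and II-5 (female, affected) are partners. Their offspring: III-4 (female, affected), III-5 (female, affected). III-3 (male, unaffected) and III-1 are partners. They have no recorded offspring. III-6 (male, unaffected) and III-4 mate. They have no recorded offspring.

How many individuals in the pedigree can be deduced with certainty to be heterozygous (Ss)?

5

Obligate heterozygotes: I-1 is affected so carries S and passed s to II-1 (ss), so I-1 is Ss; II-4 is affected so carries S and passed s to III-2 (ss), so II-4 is Ss; III-1 is affected so carries S and received s from II-1 (ss), so III-1 is Ss; III-4 is affected so carries S and received s from II-3 (ss), so III-4 is Ss; III-5 is affected so carries S and received s from II-3 (ss), so III-5 is Ss.
Every other individual is either homozygous by phenotype or has at least one consistent homozygous assignment, so the count is 5.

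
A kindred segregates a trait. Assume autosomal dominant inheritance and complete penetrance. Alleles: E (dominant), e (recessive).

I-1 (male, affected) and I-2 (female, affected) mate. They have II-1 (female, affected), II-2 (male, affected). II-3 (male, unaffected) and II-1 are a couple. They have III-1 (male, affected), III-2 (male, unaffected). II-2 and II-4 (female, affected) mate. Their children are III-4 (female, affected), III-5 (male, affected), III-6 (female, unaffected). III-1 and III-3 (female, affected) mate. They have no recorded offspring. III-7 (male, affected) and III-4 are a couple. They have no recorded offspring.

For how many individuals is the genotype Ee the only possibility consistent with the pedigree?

Obligate heterozygotes: II-1 is affected so carries E and passed e to III-2 (ee), so II-1 is Ee; II-2 is affected so carries E and passed e to III-6 (ee), so II-2 is Ee; II-4 is affected so carries E and passed e to III-6 (ee), so II-4 is Ee; III-1 is affected so carries E and received e from II-3 (ee), so III-1 is Ee.
Every other individual is either homozygous by phenotype or has at least one consistent homozygous assignment, so the count is 4.

4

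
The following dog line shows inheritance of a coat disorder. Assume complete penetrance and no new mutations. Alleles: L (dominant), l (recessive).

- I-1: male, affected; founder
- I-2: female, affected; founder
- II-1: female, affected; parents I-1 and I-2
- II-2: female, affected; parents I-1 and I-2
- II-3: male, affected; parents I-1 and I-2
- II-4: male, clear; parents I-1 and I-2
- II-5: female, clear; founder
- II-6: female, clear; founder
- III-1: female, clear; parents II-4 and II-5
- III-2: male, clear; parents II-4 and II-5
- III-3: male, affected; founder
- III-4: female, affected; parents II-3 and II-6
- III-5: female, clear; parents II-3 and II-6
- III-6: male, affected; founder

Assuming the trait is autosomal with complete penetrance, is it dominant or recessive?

I-1 and I-2 are both affected yet have a clear child II-4. Under a recessive model two affected parents are homozygous and every child would be affected, so the trait cannot be recessive.

dominant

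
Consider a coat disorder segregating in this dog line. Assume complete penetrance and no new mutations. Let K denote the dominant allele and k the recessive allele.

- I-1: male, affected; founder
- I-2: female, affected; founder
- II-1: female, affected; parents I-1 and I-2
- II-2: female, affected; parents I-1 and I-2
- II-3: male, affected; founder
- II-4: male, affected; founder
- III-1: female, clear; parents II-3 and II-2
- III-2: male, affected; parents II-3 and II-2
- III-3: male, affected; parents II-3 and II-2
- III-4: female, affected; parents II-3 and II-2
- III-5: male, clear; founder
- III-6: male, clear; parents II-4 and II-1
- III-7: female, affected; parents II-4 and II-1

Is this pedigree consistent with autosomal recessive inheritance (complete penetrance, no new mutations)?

No

Under autosomal recessive, III-1 (clear, female) cannot arise from II-3 (affected) × II-2 (affected).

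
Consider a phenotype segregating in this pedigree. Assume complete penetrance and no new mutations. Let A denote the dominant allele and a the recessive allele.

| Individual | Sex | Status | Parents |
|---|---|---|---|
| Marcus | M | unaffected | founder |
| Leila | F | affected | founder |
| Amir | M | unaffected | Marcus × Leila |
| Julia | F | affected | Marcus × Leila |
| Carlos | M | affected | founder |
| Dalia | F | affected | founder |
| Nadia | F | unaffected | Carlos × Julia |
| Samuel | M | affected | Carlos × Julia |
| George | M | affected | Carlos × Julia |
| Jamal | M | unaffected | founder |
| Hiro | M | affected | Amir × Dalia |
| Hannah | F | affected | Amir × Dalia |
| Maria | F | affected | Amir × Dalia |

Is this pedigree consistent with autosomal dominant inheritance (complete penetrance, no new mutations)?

Yes

A consistent assignment under autosomal dominant exists: Marcus aa, Leila Aa, Amir aa, Julia Aa, Carlos Aa, Dalia AA, Nadia aa, Samuel AA, George AA, Jamal aa, Hiro Aa, Hannah Aa, Maria Aa.
In this assignment every recorded phenotype matches its genotype and every non-founder's genotype is obtainable from its parents' genotypes, so the pedigree is consistent.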